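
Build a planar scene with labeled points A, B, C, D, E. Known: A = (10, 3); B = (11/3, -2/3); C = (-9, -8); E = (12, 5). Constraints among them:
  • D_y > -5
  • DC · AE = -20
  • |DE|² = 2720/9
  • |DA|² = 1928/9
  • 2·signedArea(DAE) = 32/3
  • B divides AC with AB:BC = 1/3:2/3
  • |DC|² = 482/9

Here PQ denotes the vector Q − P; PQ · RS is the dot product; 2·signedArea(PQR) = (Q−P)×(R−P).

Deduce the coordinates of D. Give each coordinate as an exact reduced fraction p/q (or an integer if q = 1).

1. D_x = -8/3  [2·signedArea(DAE) = 32/3 ∩ DC · AE = -20]
2. D_y = -13/3  [2·signedArea(DAE) = 32/3 ∩ DC · AE = -20]
   → D = (-8/3, -13/3)

D = (-8/3, -13/3)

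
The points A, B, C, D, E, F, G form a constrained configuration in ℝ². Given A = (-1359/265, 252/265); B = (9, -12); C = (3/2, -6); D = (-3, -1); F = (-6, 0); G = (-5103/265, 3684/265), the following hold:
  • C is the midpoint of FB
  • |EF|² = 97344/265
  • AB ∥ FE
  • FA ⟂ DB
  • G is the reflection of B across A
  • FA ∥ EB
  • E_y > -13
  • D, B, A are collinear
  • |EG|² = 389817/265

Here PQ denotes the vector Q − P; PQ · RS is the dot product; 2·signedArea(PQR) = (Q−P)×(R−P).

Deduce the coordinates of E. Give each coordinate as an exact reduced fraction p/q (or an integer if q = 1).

E = (2154/265, -3432/265)

1. E_x = 2154/265  [FA ∥ EB ∩ AB ∥ FE]
2. E_y = -3432/265  [FA ∥ EB ∩ AB ∥ FE]
   → E = (2154/265, -3432/265)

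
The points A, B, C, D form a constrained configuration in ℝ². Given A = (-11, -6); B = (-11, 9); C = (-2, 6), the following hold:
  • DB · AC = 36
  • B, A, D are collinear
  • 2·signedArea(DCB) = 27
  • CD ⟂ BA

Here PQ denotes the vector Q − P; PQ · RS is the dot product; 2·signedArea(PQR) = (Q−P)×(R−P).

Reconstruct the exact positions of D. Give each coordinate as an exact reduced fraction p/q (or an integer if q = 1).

D = (-11, 6)

1. D_x = -11  [B, A, D are collinear ∩ CD ⟂ BA]
2. D_y = 6  [B, A, D are collinear ∩ CD ⟂ BA]
   → D = (-11, 6)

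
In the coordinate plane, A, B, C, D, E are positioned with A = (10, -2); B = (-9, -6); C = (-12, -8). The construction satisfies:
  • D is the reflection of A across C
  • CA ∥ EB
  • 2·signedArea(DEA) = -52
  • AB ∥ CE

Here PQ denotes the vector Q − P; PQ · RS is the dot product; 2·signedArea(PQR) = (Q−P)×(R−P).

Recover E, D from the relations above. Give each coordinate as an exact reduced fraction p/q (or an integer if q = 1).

D = (-34, -14)
E = (-31, -12)

1. E_x = -31  [CA ∥ EB ∩ AB ∥ CE]
2. E_y = -12  [CA ∥ EB ∩ AB ∥ CE]
   → E = (-31, -12)
3. D_x = -34  [D is the reflection of A across C]
4. D_y = -14  [D is the reflection of A across C]
   → D = (-34, -14)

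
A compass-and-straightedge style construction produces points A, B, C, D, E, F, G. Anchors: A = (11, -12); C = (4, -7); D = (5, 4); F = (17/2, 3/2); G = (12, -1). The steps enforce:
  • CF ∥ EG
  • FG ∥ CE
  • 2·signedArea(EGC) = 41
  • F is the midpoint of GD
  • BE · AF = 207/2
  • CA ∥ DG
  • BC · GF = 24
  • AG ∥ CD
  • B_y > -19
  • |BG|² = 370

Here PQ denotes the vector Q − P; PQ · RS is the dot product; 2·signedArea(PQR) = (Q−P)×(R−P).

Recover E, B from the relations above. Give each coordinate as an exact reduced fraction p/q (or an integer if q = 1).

B = (3, -18)
E = (15/2, -19/2)

1. E_x = 15/2  [CF ∥ EG ∩ FG ∥ CE]
2. E_y = -19/2  [CF ∥ EG ∩ FG ∥ CE]
   → E = (15/2, -19/2)
3. B_x = 3  [BE · AF = 207/2 ∩ BC · GF = 24]
4. B_y = -18  [BE · AF = 207/2 ∩ BC · GF = 24]
   → B = (3, -18)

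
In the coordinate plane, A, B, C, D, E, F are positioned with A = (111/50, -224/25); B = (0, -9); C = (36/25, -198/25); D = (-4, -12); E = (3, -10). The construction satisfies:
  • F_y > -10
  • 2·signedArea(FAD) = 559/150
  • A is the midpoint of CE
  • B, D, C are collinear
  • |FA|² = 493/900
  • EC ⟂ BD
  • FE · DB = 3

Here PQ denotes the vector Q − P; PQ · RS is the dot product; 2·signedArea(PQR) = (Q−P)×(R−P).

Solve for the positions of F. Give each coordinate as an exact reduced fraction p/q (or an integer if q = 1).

F = (2, -29/3)

1. F_x = 2  [2·signedArea(FAD) = 559/150 ∩ FE · DB = 3]
2. F_y = -29/3  [2·signedArea(FAD) = 559/150 ∩ FE · DB = 3]
   → F = (2, -29/3)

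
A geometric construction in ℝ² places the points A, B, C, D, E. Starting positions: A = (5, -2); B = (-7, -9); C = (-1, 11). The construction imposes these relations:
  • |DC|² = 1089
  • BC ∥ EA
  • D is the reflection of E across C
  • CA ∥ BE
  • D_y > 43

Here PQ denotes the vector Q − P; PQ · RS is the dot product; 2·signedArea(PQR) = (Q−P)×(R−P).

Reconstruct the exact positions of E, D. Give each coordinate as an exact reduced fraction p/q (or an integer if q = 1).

D = (-1, 44)
E = (-1, -22)

1. E_x = -1  [BC ∥ EA ∩ CA ∥ BE]
2. E_y = -22  [BC ∥ EA ∩ CA ∥ BE]
   → E = (-1, -22)
3. D_x = -1  [D is the reflection of E across C]
4. D_y = 44  [D is the reflection of E across C]
   → D = (-1, 44)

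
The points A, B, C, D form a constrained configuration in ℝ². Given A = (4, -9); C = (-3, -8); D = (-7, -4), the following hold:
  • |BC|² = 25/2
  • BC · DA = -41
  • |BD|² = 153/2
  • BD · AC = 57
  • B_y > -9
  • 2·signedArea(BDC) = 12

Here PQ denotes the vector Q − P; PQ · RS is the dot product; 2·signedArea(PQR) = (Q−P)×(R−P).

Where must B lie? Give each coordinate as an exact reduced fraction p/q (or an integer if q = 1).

1. B_x = 1/2  [BD · AC = 57 ∩ BC · DA = -41]
2. B_y = -17/2  [BD · AC = 57 ∩ BC · DA = -41]
   → B = (1/2, -17/2)

B = (1/2, -17/2)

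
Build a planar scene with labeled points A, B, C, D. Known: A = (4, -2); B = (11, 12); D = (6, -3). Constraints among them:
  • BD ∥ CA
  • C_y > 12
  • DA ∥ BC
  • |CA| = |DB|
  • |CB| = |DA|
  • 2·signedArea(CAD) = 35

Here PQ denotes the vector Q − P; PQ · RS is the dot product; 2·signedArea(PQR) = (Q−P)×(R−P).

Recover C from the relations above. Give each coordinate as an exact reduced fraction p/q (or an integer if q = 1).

1. C_x = 9  [BD ∥ CA ∩ DA ∥ BC]
2. C_y = 13  [BD ∥ CA ∩ DA ∥ BC]
   → C = (9, 13)

C = (9, 13)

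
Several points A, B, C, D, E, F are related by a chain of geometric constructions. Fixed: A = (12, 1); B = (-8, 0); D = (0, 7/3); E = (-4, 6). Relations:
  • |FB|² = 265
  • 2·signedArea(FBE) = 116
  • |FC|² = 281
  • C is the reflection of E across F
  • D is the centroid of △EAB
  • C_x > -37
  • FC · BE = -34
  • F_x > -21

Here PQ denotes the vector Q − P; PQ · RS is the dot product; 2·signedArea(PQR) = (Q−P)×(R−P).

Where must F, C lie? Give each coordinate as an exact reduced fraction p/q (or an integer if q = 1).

1. F_x = -20  [line -6·x + 4·y + -164 = 0 ∩ |FB|² = 265]
2. F_y = 11  [line -6·x + 4·y + -164 = 0 ∩ |FB|² = 265]
   → F = (-20, 11)
3. C_x = -36  [C is the reflection of E across F]
4. C_y = 16  [C is the reflection of E across F]
   → C = (-36, 16)

C = (-36, 16)
F = (-20, 11)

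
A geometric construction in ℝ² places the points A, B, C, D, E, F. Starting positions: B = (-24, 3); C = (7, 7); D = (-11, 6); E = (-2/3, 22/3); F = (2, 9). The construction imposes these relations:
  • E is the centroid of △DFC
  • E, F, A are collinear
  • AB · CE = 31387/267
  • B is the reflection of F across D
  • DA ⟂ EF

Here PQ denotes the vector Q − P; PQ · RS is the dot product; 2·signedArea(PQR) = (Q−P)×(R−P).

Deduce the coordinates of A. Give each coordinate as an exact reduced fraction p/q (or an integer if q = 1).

1. A_x = -774/89  [E, F, A are collinear ∩ DA ⟂ EF]
2. A_y = 206/89  [E, F, A are collinear ∩ DA ⟂ EF]
   → A = (-774/89, 206/89)

A = (-774/89, 206/89)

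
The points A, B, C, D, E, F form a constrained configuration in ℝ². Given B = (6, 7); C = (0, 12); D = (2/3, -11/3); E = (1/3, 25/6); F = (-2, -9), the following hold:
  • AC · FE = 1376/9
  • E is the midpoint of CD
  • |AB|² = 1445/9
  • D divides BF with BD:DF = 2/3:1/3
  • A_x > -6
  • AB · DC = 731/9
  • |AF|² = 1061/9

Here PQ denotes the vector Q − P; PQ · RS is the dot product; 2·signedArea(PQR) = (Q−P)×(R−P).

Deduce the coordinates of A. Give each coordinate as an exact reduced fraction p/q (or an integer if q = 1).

1. A_x = -16/3  [AB · DC = 731/9 ∩ AC · FE = 1376/9]
2. A_y = 4/3  [AB · DC = 731/9 ∩ AC · FE = 1376/9]
   → A = (-16/3, 4/3)

A = (-16/3, 4/3)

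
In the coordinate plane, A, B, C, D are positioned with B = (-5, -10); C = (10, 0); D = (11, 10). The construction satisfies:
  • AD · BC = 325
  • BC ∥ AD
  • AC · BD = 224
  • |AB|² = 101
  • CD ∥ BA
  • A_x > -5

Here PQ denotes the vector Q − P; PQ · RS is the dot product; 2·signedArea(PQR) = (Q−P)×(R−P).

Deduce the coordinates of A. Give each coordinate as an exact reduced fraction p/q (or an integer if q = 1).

1. A_x = -4  [BC ∥ AD ∩ CD ∥ BA]
2. A_y = 0  [BC ∥ AD ∩ CD ∥ BA]
   → A = (-4, 0)

A = (-4, 0)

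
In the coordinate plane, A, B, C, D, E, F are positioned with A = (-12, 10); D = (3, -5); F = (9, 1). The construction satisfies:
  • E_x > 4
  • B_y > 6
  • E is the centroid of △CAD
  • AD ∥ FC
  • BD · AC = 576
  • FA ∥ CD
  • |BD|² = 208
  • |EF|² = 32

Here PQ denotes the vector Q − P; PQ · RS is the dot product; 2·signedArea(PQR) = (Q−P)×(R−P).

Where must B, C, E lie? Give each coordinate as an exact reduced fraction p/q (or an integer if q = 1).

B = (-5, 7)
C = (24, -14)
E = (5, -3)

1. C_x = 24  [FA ∥ CD ∩ AD ∥ FC]
2. C_y = -14  [FA ∥ CD ∩ AD ∥ FC]
   → C = (24, -14)
3. E_x = 5  [E is the centroid of △CAD]
4. E_y = -3  [E is the centroid of △CAD]
   → E = (5, -3)
5. B_x = -5  [line -36·x + 24·y + -348 = 0 ∩ |BD|² = 208]
6. B_y = 7  [line -36·x + 24·y + -348 = 0 ∩ |BD|² = 208]
   → B = (-5, 7)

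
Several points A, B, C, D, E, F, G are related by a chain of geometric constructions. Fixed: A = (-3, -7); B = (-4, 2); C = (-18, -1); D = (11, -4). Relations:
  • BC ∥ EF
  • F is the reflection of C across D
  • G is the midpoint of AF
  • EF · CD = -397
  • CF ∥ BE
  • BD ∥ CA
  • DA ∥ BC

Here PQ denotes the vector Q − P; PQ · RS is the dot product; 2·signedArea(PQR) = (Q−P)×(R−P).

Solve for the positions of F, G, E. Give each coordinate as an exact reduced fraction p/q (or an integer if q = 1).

1. F_x = 40  [F is the reflection of C across D]
2. F_y = -7  [F is the reflection of C across D]
   → F = (40, -7)
3. G_x = 37/2  [G is the midpoint of AF]
4. G_y = -7  [G is the midpoint of AF]
   → G = (37/2, -7)
5. E_x = 54  [BC ∥ EF ∩ CF ∥ BE]
6. E_y = -4  [BC ∥ EF ∩ CF ∥ BE]
   → E = (54, -4)

E = (54, -4)
F = (40, -7)
G = (37/2, -7)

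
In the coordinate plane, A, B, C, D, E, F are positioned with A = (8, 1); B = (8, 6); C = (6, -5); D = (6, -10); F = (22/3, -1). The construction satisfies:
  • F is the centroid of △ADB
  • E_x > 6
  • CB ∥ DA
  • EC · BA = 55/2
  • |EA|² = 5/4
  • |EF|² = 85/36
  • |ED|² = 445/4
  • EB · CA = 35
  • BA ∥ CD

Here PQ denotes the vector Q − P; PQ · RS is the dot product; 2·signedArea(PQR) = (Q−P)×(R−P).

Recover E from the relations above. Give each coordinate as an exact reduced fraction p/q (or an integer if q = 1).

1. E_x = 7  [EB · CA = 35 ∩ EC · BA = 55/2]
2. E_y = 1/2  [EB · CA = 35 ∩ EC · BA = 55/2]
   → E = (7, 1/2)

E = (7, 1/2)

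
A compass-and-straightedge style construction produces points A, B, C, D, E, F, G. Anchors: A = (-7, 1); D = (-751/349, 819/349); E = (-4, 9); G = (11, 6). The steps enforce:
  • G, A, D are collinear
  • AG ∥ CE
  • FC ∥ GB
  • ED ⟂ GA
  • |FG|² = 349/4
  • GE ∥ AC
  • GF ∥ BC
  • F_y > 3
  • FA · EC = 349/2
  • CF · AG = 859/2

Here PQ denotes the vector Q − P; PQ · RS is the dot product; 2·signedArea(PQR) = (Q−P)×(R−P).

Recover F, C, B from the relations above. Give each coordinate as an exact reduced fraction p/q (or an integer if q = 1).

B = (-13, 13/2)
C = (-22, 4)
F = (2, 7/2)

1. C_x = -22  [AG ∥ CE ∩ GE ∥ AC]
2. C_y = 4  [AG ∥ CE ∩ GE ∥ AC]
   → C = (-22, 4)
3. F_x = 2  [line 18·x + 5·y + -107/2 = 0 ∩ |FG|² = 349/4]
4. F_y = 7/2  [line 18·x + 5·y + -107/2 = 0 ∩ |FG|² = 349/4]
   → F = (2, 7/2)
5. B_x = -13  [GF ∥ BC ∩ FC ∥ GB]
6. B_y = 13/2  [GF ∥ BC ∩ FC ∥ GB]
   → B = (-13, 13/2)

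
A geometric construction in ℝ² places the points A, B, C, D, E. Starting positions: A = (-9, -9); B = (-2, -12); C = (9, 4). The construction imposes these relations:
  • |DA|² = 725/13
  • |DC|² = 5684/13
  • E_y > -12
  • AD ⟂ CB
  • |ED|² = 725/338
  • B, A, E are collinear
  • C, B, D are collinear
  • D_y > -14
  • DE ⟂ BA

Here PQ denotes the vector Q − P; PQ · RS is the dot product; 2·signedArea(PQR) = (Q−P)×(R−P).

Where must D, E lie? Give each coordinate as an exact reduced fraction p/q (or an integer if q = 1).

D = (-37/13, -172/13)
E = (-59/26, -309/26)

1. D_x = -37/13  [C, B, D are collinear ∩ AD ⟂ CB]
2. D_y = -172/13  [C, B, D are collinear ∩ AD ⟂ CB]
   → D = (-37/13, -172/13)
3. E_x = -59/26  [B, A, E are collinear ∩ DE ⟂ BA]
4. E_y = -309/26  [B, A, E are collinear ∩ DE ⟂ BA]
   → E = (-59/26, -309/26)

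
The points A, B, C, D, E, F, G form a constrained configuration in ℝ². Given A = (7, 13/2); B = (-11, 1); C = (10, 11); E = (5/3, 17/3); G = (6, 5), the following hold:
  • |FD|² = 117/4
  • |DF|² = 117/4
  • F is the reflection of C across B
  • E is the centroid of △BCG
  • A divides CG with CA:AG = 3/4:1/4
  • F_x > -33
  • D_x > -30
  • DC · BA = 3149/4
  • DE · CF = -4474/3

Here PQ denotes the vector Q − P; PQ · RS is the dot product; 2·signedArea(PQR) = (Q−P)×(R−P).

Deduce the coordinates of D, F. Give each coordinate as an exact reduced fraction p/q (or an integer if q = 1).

1. F_x = -32  [F is the reflection of C across B]
2. F_y = -9  [F is the reflection of C across B]
   → F = (-32, -9)
3. D_x = -29  [DC · BA = 3149/4 ∩ DE · CF = -4474/3]
4. D_y = -9/2  [DC · BA = 3149/4 ∩ DE · CF = -4474/3]
   → D = (-29, -9/2)

D = (-29, -9/2)
F = (-32, -9)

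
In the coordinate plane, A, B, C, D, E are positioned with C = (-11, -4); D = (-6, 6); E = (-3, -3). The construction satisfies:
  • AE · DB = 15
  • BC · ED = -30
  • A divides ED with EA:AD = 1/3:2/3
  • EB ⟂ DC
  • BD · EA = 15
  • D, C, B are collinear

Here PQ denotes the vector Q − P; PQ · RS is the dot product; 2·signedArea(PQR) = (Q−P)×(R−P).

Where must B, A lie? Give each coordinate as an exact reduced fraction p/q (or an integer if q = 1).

1. B_x = -9  [D, C, B are collinear ∩ EB ⟂ DC]
2. B_y = 0  [D, C, B are collinear ∩ EB ⟂ DC]
   → B = (-9, 0)
3. A_x = -4  [A divides ED with EA:AD = 1/3:2/3]
4. A_y = 0  [A divides ED with EA:AD = 1/3:2/3]
   → A = (-4, 0)

A = (-4, 0)
B = (-9, 0)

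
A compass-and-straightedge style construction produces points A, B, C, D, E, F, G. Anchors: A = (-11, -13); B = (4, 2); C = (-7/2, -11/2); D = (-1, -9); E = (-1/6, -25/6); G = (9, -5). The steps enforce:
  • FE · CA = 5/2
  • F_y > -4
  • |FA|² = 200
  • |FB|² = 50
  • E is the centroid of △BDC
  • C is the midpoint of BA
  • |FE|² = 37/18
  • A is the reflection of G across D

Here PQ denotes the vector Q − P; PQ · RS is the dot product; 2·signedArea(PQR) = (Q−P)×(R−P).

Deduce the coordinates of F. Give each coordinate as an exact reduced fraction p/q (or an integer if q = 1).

F = (-1, -3)

1. F_x = -1  [line 15/2·x + 15/2·y + 30 = 0 ∩ |FE|² = 37/18]
2. F_y = -3  [line 15/2·x + 15/2·y + 30 = 0 ∩ |FE|² = 37/18]
   → F = (-1, -3)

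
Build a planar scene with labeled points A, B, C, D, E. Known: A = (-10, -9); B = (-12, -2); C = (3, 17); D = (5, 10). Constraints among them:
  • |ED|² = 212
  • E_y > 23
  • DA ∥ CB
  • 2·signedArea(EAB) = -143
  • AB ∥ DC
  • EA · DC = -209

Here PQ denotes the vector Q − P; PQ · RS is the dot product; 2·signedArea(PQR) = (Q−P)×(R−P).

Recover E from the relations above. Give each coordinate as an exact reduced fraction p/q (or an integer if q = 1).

E = (1, 24)

1. E_x = 1  [EA · DC = -209 ∩ 2·signedArea(EAB) = -143]
2. E_y = 24  [EA · DC = -209 ∩ 2·signedArea(EAB) = -143]
   → E = (1, 24)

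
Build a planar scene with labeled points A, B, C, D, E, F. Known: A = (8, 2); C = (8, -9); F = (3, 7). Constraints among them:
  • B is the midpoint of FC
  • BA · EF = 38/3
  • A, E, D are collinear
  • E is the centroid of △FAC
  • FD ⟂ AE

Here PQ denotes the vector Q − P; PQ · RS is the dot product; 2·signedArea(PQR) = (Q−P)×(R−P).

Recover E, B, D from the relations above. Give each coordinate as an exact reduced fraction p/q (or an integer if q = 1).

B = (11/2, -1)
D = (513/61, 152/61)
E = (19/3, 0)

1. E_x = 19/3  [E is the centroid of △FAC]
2. E_y = 0  [E is the centroid of △FAC]
   → E = (19/3, 0)
3. B_x = 11/2  [B is the midpoint of FC]
4. B_y = -1  [B is the midpoint of FC]
   → B = (11/2, -1)
5. D_x = 513/61  [A, E, D are collinear ∩ FD ⟂ AE]
6. D_y = 152/61  [A, E, D are collinear ∩ FD ⟂ AE]
   → D = (513/61, 152/61)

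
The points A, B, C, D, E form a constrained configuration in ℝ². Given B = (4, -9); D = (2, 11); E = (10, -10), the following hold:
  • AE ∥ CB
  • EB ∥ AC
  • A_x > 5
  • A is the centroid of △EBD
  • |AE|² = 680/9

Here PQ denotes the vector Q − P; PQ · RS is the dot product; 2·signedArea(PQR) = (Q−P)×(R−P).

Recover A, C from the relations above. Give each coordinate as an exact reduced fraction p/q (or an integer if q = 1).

1. A_x = 16/3  [A is the centroid of △EBD]
2. A_y = -8/3  [A is the centroid of △EBD]
   → A = (16/3, -8/3)
3. C_x = -2/3  [AE ∥ CB ∩ EB ∥ AC]
4. C_y = -5/3  [AE ∥ CB ∩ EB ∥ AC]
   → C = (-2/3, -5/3)

A = (16/3, -8/3)
C = (-2/3, -5/3)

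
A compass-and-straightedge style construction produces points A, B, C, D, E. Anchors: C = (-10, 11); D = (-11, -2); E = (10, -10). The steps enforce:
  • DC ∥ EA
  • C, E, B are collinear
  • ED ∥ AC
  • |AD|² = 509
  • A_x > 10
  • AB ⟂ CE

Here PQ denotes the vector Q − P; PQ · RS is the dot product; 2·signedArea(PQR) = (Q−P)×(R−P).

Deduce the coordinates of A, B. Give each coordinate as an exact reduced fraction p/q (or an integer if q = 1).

1. A_x = 11  [ED ∥ AC ∩ DC ∥ EA]
2. A_y = 3  [ED ∥ AC ∩ DC ∥ EA]
   → A = (11, 3)
3. B_x = 3350/841  [C, E, B are collinear ∩ AB ⟂ CE]
4. B_y = -3097/841  [C, E, B are collinear ∩ AB ⟂ CE]
   → B = (3350/841, -3097/841)

A = (11, 3)
B = (3350/841, -3097/841)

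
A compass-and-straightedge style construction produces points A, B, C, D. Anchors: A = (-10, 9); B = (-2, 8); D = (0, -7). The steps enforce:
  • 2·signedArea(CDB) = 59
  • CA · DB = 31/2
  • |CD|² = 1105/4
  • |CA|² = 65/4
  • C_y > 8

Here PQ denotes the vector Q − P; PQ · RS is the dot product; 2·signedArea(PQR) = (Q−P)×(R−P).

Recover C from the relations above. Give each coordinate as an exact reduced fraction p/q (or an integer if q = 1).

C = (-6, 17/2)

1. C_x = -6  [2·signedArea(CDB) = 59 ∩ CA · DB = 31/2]
2. C_y = 17/2  [2·signedArea(CDB) = 59 ∩ CA · DB = 31/2]
   → C = (-6, 17/2)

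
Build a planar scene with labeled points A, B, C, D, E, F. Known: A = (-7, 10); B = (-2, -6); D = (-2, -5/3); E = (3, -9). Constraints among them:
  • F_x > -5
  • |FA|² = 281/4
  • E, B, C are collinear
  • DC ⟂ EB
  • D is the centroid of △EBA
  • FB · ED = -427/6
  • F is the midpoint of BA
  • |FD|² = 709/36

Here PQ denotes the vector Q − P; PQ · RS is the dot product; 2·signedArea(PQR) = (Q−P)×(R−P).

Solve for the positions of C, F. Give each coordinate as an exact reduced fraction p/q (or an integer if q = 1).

1. C_x = -133/34  [E, B, C are collinear ∩ DC ⟂ EB]
2. C_y = -165/34  [E, B, C are collinear ∩ DC ⟂ EB]
   → C = (-133/34, -165/34)
3. F_x = -9/2  [F is the midpoint of BA]
4. F_y = 2  [F is the midpoint of BA]
   → F = (-9/2, 2)

C = (-133/34, -165/34)
F = (-9/2, 2)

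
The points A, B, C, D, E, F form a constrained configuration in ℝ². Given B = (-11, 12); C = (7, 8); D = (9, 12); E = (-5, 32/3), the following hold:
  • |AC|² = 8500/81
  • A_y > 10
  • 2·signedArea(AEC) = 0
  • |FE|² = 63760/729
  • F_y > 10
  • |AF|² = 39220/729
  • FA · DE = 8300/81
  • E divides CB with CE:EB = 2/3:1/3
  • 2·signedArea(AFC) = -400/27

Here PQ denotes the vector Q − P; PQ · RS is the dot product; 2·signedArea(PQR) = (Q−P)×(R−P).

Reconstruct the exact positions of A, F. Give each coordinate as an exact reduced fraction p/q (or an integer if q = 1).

A = (-3, 92/9)
F = (13/3, 272/27)

1. A_x = -3  [line 8/3·x + 12·y + -344/3 = 0 ∩ |AC|² = 8500/81]
2. A_y = 92/9  [line 8/3·x + 12·y + -344/3 = 0 ∩ |AC|² = 8500/81]
   → A = (-3, 92/9)
3. F_x = 13/3  [FA · DE = 8300/81 ∩ 2·signedArea(AFC) = -400/27]
4. F_y = 272/27  [FA · DE = 8300/81 ∩ 2·signedArea(AFC) = -400/27]
   → F = (13/3, 272/27)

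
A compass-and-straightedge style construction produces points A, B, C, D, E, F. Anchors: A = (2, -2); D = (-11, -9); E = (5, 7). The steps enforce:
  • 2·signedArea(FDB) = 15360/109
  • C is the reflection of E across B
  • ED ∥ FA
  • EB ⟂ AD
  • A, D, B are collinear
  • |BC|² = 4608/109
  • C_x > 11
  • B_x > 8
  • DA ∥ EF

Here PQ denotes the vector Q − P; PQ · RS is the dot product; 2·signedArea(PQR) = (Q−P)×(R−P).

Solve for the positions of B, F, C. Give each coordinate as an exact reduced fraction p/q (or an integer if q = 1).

B = (881/109, 139/109)
C = (1217/109, -485/109)
F = (18, 14)

1. B_x = 881/109  [A, D, B are collinear ∩ EB ⟂ AD]
2. B_y = 139/109  [A, D, B are collinear ∩ EB ⟂ AD]
   → B = (881/109, 139/109)
3. F_x = 18  [ED ∥ FA ∩ DA ∥ EF]
4. F_y = 14  [ED ∥ FA ∩ DA ∥ EF]
   → F = (18, 14)
5. C_x = 1217/109  [C is the reflection of E across B]
6. C_y = -485/109  [C is the reflection of E across B]
   → C = (1217/109, -485/109)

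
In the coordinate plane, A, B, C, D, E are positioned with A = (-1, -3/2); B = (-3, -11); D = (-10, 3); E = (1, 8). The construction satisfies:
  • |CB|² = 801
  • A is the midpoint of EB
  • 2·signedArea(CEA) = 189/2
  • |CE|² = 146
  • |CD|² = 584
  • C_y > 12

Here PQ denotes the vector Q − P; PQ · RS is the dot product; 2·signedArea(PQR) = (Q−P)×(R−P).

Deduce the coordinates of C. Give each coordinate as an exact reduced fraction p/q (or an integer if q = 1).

C = (12, 13)

1. C_x = 12  [line 19/2·x + -2·y + -88 = 0 ∩ |CB|² = 801]
2. C_y = 13  [line 19/2·x + -2·y + -88 = 0 ∩ |CB|² = 801]
   → C = (12, 13)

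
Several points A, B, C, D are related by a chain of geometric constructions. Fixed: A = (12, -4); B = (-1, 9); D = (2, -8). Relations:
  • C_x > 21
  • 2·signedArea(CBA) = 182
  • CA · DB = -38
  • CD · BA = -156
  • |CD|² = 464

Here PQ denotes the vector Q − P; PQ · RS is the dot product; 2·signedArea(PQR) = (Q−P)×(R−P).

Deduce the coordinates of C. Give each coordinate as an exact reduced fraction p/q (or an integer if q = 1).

C = (22, 0)

1. C_x = 22  [CD · BA = -156 ∩ CA · DB = -38]
2. C_y = 0  [CD · BA = -156 ∩ CA · DB = -38]
   → C = (22, 0)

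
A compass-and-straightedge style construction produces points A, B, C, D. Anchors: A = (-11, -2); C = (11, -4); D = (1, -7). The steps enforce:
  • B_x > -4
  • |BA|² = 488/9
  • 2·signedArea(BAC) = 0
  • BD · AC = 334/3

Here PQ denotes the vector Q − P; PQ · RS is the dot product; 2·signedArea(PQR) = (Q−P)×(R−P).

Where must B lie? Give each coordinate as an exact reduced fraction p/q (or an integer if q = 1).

1. B_x = -11/3  [2·signedArea(BAC) = 0 ∩ BD · AC = 334/3]
2. B_y = -8/3  [2·signedArea(BAC) = 0 ∩ BD · AC = 334/3]
   → B = (-11/3, -8/3)

B = (-11/3, -8/3)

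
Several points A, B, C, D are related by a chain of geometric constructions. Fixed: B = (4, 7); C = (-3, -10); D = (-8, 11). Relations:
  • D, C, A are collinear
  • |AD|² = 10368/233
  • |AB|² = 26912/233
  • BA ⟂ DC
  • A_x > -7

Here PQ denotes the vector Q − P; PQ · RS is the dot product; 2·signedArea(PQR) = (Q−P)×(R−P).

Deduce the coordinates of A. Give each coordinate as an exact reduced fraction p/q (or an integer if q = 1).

1. A_x = -1504/233  [D, C, A are collinear ∩ BA ⟂ DC]
2. A_y = 1051/233  [D, C, A are collinear ∩ BA ⟂ DC]
   → A = (-1504/233, 1051/233)

A = (-1504/233, 1051/233)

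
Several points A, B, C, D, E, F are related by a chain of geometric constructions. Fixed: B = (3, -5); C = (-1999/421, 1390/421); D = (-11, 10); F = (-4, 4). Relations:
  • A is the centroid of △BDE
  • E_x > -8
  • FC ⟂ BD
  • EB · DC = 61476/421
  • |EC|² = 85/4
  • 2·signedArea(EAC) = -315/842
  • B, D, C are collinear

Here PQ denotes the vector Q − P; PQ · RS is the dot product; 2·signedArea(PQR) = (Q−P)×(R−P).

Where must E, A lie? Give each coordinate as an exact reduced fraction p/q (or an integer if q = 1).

A = (-31/6, 4)
E = (-15/2, 7)

1. E_x = -15/2  [line -2632/421·x + 2820/421·y + -39480/421 = 0 ∩ |EC|² = 85/4]
2. E_y = 7  [line -2632/421·x + 2820/421·y + -39480/421 = 0 ∩ |EC|² = 85/4]
   → E = (-15/2, 7)
3. A_x = -31/6  [2·signedArea(EAC) = -315/842 ∩ A is the centroid of △BDE]
4. A_y = 4  [2·signedArea(EAC) = -315/842 ∩ A is the centroid of △BDE]
   → A = (-31/6, 4)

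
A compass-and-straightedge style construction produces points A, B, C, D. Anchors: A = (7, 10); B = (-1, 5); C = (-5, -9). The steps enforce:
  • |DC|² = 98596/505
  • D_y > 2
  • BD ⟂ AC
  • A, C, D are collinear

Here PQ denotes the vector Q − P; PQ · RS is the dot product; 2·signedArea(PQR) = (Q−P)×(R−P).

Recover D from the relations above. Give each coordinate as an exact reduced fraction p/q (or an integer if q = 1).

D = (1243/505, 1421/505)

1. D_x = 1243/505  [A, C, D are collinear ∩ BD ⟂ AC]
2. D_y = 1421/505  [A, C, D are collinear ∩ BD ⟂ AC]
   → D = (1243/505, 1421/505)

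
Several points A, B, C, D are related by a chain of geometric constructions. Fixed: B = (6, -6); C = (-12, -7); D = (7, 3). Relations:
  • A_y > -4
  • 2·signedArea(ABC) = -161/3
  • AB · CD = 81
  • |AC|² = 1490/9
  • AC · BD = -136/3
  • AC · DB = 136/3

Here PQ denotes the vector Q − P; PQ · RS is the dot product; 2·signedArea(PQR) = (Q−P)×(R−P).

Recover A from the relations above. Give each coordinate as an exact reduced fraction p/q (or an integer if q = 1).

A = (1/3, -10/3)

1. A_x = 1/3  [AC · BD = -136/3 ∩ AB · CD = 81]
2. A_y = -10/3  [AC · BD = -136/3 ∩ AB · CD = 81]
   → A = (1/3, -10/3)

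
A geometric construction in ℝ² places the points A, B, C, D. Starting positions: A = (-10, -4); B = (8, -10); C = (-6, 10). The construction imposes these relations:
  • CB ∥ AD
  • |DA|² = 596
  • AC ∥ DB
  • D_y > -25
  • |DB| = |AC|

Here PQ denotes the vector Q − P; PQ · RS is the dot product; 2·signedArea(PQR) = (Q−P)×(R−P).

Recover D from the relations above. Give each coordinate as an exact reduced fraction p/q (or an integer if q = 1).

1. D_x = 4  [AC ∥ DB ∩ CB ∥ AD]
2. D_y = -24  [AC ∥ DB ∩ CB ∥ AD]
   → D = (4, -24)

D = (4, -24)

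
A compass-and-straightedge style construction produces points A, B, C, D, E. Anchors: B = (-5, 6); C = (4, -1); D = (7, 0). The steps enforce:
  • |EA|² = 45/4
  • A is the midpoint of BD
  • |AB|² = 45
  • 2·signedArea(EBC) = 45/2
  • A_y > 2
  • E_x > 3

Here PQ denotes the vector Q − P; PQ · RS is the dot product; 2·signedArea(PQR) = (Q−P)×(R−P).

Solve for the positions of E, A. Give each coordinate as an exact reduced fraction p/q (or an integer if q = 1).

1. A_x = 1  [A is the midpoint of BD]
2. A_y = 3  [A is the midpoint of BD]
   → A = (1, 3)
3. E_x = 4  [line 7·x + 9·y + -83/2 = 0 ∩ |EA|² = 45/4]
4. E_y = 3/2  [line 7·x + 9·y + -83/2 = 0 ∩ |EA|² = 45/4]
   → E = (4, 3/2)

A = (1, 3)
E = (4, 3/2)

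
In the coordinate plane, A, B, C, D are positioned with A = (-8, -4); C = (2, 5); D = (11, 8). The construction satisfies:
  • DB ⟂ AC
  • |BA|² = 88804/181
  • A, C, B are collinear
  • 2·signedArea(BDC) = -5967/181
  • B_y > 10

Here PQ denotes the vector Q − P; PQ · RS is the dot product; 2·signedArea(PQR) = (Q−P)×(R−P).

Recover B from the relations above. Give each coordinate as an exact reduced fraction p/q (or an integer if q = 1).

B = (1532/181, 1958/181)

1. B_x = 1532/181  [A, C, B are collinear ∩ DB ⟂ AC]
2. B_y = 1958/181  [A, C, B are collinear ∩ DB ⟂ AC]
   → B = (1532/181, 1958/181)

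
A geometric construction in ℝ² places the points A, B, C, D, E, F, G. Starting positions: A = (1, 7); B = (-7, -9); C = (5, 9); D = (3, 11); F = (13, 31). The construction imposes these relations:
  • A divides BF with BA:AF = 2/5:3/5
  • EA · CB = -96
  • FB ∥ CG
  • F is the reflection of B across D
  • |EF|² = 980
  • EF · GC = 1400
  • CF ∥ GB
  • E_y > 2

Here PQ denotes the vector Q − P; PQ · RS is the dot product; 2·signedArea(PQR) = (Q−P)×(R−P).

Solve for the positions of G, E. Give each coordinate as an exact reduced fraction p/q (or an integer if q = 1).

1. G_x = -15  [CF ∥ GB ∩ FB ∥ CG]
2. G_y = -31  [CF ∥ GB ∩ FB ∥ CG]
   → G = (-15, -31)
3. E_x = -1  [EF · GC = 1400 ∩ EA · CB = -96]
4. E_y = 3  [EF · GC = 1400 ∩ EA · CB = -96]
   → E = (-1, 3)

E = (-1, 3)
G = (-15, -31)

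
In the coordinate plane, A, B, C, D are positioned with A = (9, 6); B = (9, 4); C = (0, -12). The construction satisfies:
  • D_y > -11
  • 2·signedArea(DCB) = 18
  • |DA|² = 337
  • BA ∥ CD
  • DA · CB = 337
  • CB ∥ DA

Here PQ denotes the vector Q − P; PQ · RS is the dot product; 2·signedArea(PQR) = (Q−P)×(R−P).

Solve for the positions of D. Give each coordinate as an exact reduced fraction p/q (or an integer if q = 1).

D = (0, -10)

1. D_x = 0  [CB ∥ DA ∩ BA ∥ CD]
2. D_y = -10  [CB ∥ DA ∩ BA ∥ CD]
   → D = (0, -10)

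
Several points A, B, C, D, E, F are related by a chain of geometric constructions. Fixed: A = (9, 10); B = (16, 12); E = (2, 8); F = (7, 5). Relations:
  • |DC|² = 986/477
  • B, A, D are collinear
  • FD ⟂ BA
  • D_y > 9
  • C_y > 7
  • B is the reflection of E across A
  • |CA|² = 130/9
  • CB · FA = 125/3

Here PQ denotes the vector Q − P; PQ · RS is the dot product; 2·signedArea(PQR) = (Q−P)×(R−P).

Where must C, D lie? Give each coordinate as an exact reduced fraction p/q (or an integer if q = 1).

1. C_x = 6  [line -2·x + -5·y + 151/3 = 0 ∩ |CA|² = 130/9]
2. C_y = 23/3  [line -2·x + -5·y + 151/3 = 0 ∩ |CA|² = 130/9]
   → C = (6, 23/3)
3. D_x = 309/53  [B, A, D are collinear ∩ FD ⟂ BA]
4. D_y = 482/53  [B, A, D are collinear ∩ FD ⟂ BA]
   → D = (309/53, 482/53)

C = (6, 23/3)
D = (309/53, 482/53)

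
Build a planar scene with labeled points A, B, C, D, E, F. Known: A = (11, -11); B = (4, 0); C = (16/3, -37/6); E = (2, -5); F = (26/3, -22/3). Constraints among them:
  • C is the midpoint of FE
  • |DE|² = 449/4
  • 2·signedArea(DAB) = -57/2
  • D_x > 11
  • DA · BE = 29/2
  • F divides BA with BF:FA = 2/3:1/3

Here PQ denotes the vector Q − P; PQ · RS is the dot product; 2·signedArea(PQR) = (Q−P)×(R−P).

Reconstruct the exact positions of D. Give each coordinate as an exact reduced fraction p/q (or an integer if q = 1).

1. D_x = 12  [2·signedArea(DAB) = -57/2 ∩ DA · BE = 29/2]
2. D_y = -17/2  [2·signedArea(DAB) = -57/2 ∩ DA · BE = 29/2]
   → D = (12, -17/2)

D = (12, -17/2)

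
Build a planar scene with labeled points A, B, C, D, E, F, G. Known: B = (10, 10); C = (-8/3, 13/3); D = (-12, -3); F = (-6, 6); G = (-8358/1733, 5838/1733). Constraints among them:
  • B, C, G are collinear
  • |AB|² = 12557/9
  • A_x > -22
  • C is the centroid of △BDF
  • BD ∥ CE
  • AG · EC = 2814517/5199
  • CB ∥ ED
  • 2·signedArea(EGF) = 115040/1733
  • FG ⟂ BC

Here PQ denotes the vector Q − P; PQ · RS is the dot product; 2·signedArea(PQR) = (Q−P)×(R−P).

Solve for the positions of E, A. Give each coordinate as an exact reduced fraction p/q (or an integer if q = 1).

1. E_x = -74/3  [CB ∥ ED ∩ BD ∥ CE]
2. E_y = -26/3  [CB ∥ ED ∩ BD ∥ CE]
   → E = (-74/3, -26/3)
3. A_x = -64/3  [line -22·x + -13·y + -1811/3 = 0 ∩ |AB|² = 12557/9]
4. A_y = -31/3  [line -22·x + -13·y + -1811/3 = 0 ∩ |AB|² = 12557/9]
   → A = (-64/3, -31/3)

A = (-64/3, -31/3)
E = (-74/3, -26/3)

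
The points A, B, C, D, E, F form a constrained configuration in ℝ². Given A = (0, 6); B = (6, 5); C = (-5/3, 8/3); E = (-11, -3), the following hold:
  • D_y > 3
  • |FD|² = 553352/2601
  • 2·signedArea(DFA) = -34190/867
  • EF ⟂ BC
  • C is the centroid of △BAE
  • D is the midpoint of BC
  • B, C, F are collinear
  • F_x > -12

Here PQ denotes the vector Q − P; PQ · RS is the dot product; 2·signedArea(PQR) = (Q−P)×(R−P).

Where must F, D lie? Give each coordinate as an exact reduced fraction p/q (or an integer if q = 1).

D = (13/6, 23/6)
F = (-6813/578, -239/578)

1. F_x = -6813/578  [B, C, F are collinear ∩ EF ⟂ BC]
2. F_y = -239/578  [B, C, F are collinear ∩ EF ⟂ BC]
   → F = (-6813/578, -239/578)
3. D_x = 13/6  [D is the midpoint of BC]
4. D_y = 23/6  [D is the midpoint of BC]
   → D = (13/6, 23/6)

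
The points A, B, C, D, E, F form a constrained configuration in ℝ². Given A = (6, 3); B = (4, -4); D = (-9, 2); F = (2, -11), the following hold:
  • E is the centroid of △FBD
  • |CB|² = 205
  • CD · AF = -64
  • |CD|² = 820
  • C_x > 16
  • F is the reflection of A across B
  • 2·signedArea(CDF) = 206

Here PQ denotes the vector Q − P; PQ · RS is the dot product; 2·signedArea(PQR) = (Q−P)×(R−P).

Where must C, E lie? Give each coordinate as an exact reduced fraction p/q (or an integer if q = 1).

1. C_x = 17  [2·signedArea(CDF) = 206 ∩ CD · AF = -64]
2. C_y = -10  [2·signedArea(CDF) = 206 ∩ CD · AF = -64]
   → C = (17, -10)
3. E_x = -1  [E is the centroid of △FBD]
4. E_y = -13/3  [E is the centroid of △FBD]
   → E = (-1, -13/3)

C = (17, -10)
E = (-1, -13/3)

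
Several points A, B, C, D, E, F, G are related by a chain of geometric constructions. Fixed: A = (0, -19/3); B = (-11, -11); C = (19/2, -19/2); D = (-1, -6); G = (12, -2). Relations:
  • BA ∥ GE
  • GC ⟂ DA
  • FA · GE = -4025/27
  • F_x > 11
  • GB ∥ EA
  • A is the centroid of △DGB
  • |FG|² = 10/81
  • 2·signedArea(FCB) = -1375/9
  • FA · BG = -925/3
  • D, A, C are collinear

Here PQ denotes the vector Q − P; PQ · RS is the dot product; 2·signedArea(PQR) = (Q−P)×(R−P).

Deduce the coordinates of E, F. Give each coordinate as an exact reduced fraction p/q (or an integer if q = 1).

1. E_x = 23  [GB ∥ EA ∩ BA ∥ GE]
2. E_y = 8/3  [GB ∥ EA ∩ BA ∥ GE]
   → E = (23, 8/3)
3. F_x = 35/3  [FA · BG = -925/3 ∩ FA · GE = -4025/27]
4. F_y = -17/9  [FA · BG = -925/3 ∩ FA · GE = -4025/27]
   → F = (35/3, -17/9)

E = (23, 8/3)
F = (35/3, -17/9)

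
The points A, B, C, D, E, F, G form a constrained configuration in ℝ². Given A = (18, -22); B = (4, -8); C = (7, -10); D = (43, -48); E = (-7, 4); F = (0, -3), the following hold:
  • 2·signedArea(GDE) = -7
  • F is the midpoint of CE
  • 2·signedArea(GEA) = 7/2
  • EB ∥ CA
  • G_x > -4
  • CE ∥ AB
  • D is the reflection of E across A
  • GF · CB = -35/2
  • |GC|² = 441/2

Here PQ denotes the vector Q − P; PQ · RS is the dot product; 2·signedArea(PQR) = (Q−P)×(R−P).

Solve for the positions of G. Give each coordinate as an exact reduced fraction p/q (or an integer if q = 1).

G = (-7/2, 1/2)

1. G_x = -7/2  [2·signedArea(GEA) = 7/2 ∩ GF · CB = -35/2]
2. G_y = 1/2  [2·signedArea(GEA) = 7/2 ∩ GF · CB = -35/2]
   → G = (-7/2, 1/2)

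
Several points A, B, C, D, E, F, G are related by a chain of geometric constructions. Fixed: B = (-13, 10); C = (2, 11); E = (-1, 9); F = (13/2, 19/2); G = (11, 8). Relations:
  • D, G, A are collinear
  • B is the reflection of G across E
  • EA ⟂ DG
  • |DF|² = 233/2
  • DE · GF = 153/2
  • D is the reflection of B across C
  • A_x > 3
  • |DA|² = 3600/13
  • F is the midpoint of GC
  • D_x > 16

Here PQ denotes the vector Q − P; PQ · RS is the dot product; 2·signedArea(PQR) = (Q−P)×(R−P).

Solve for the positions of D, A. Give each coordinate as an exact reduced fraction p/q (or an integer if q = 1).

A = (41/13, 36/13)
D = (17, 12)

1. D_x = 17  [D is the reflection of B across C]
2. D_y = 12  [D is the reflection of B across C]
   → D = (17, 12)
3. A_x = 41/13  [D, G, A are collinear ∩ EA ⟂ DG]
4. A_y = 36/13  [D, G, A are collinear ∩ EA ⟂ DG]
   → A = (41/13, 36/13)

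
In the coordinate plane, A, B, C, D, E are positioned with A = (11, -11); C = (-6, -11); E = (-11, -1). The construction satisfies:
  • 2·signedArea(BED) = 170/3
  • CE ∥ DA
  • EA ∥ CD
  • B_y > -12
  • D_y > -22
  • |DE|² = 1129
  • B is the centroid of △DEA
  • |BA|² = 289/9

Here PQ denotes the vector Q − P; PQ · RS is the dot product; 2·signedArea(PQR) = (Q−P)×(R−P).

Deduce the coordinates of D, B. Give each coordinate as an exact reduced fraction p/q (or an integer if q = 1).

B = (16/3, -11)
D = (16, -21)

1. D_x = 16  [CE ∥ DA ∩ EA ∥ CD]
2. D_y = -21  [CE ∥ DA ∩ EA ∥ CD]
   → D = (16, -21)
3. B_x = 16/3  [B is the centroid of △DEA]
4. B_y = -11  [B is the centroid of △DEA]
   → B = (16/3, -11)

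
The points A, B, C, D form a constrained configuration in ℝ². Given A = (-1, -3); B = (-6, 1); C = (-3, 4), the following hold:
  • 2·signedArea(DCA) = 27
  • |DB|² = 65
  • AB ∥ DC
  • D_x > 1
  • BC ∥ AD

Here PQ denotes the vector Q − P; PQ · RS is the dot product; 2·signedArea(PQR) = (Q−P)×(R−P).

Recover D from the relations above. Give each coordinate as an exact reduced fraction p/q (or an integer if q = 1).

D = (2, 0)

1. D_x = 2  [AB ∥ DC ∩ BC ∥ AD]
2. D_y = 0  [AB ∥ DC ∩ BC ∥ AD]
   → D = (2, 0)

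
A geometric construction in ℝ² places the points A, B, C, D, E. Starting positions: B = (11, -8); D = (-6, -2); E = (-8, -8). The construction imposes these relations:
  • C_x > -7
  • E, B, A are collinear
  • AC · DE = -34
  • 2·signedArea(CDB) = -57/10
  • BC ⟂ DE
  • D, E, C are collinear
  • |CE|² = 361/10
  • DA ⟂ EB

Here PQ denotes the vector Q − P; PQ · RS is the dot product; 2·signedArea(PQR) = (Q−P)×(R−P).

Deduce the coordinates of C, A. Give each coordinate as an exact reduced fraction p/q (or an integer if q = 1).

1. C_x = -61/10  [D, E, C are collinear ∩ BC ⟂ DE]
2. C_y = -23/10  [D, E, C are collinear ∩ BC ⟂ DE]
   → C = (-61/10, -23/10)
3. A_x = -6  [E, B, A are collinear ∩ DA ⟂ EB]
4. A_y = -8  [E, B, A are collinear ∩ DA ⟂ EB]
   → A = (-6, -8)

A = (-6, -8)
C = (-61/10, -23/10)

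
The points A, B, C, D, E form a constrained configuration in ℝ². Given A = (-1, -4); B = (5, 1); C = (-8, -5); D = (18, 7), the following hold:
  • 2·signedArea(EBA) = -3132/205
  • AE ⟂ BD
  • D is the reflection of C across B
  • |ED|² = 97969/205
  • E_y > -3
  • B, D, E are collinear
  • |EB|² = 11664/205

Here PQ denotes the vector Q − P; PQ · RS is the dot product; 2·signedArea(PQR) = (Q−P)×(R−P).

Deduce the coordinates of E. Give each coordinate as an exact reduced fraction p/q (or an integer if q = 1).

1. E_x = -379/205  [B, D, E are collinear ∩ AE ⟂ BD]
2. E_y = -443/205  [B, D, E are collinear ∩ AE ⟂ BD]
   → E = (-379/205, -443/205)

E = (-379/205, -443/205)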